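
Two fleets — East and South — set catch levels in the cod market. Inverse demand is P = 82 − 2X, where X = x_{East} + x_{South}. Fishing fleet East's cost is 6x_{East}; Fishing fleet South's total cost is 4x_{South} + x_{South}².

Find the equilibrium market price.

Fishing fleet East's profit: π = x_{East}(82 − 2(x_{East} + x_{South})) − 6x_{East}.
∂π/∂x_{East} = 76 − 4x_{East} − 2x_{South} = 0, so x_{East} = 19 − 0.5x_{South}.
For South: ∂π/∂x_{South} = 78 − 6x_{South} − 2x_{East} = 0 ⇒ x_{South} = 13 − (1/3)x_{East}.
Solving the two reaction functions simultaneously: (1 − (−0.5)(−1/3))x_{East} = 19 − 0.5·13, so (5/6)x_{East} = 12.5 and x_{East} = 15.
Then x_{South} = 13 − (1/3)·15 = 8.
Equilibrium price: P = 82 − 2·23 = 36.

36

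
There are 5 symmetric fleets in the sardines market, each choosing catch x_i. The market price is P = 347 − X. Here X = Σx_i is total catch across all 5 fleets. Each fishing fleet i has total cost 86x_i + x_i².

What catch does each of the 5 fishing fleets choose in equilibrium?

32.625

A representative fishing fleet's profit is π_i = x_i(347 − X) − 86x_i − x_i², with X = x_i + Σ_{j≠i} x_j.
First-order condition: 261 − 4x_i − Σ_{j≠i} x_j = 0.
With identical fishing fleets, set every x_j = x: then 261 − 4x − 4x = 0, i.e. x = 261/8 = 32.625.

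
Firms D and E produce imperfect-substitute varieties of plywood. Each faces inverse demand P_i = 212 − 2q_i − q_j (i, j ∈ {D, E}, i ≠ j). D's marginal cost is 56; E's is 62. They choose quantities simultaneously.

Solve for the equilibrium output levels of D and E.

Firm D's profit: π = q_D(212 − 2q_D − q_E) − 56q_D.
∂π/∂q_D = 156 − 4q_D − q_E = 0 ⇒ q_D = 39 − 0.25q_E.
Similarly q_E = 37.5 − 0.25q_D.
Plugging q_E into D's best response: q_D = 39 − 0.25(37.5 − 0.25q_D) ⇒ 0.9375q_D = 29.625, so q_D = 31.6.
Then q_E = 37.5 − 0.25·31.6 = 29.6.

31.6, 29.6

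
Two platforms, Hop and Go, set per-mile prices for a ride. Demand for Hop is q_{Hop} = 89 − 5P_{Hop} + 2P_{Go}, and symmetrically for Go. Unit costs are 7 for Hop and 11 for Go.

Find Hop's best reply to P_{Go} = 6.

13.6

Hop's profit: π = (P_{Hop} − 7)(89 − 5P_{Hop} + 2P_{Go}).
∂π/∂P_{Hop} = 124 − 10P_{Hop} + 2P_{Go} = 0 ⇒ P_{Hop} = 12.4 + 0.2P_{Go}.
At P_{Go} = 6: P_{Hop} = 12.4 + 0.2·6 = 13.6.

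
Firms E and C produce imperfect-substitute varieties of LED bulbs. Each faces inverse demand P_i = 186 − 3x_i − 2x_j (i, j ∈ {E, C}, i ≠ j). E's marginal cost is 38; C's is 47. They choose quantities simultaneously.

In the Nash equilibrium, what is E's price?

95.1875

Firm E's profit: π = x_E(186 − 3x_E − 2x_C) − 38x_E.
∂π/∂x_E = 148 − 6x_E − 2x_C = 0 ⇒ x_E = 74/3 − (1/3)x_C.
Similarly x_C = 139/6 − (1/3)x_E.
Substituting the second reaction function into the first: x_E = 74/3 − (1/3)(139/6 − (1/3)x_E), which gives (8/9)x_E = 305/18 ⇒ x_E = 19.0625.
Then x_C = 139/6 − (1/3)·19.0625 = 16.8125.
P_E = 186 − 3·19.0625 − 2·16.8125 = 95.1875.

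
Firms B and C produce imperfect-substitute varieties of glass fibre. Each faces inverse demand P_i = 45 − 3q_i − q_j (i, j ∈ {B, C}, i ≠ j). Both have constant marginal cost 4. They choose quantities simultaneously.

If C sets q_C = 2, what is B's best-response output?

6.5

Firm B's profit: π = q_B(45 − 3q_B − q_C) − 4q_B.
∂π/∂q_B = 41 − 6q_B − q_C = 0 ⇒ q_B = 41/6 − (1/6)q_C.
At q_C = 2: q_B = 41/6 − (1/6)·2 = 6.5.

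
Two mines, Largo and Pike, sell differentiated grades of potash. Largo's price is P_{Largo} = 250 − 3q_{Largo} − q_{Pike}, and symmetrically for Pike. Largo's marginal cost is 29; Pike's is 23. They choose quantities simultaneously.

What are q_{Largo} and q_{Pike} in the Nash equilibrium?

31.4, 32.6

Mine Largo's profit: π = q_{Largo}(250 − 3q_{Largo} − q_{Pike}) − 29q_{Largo}.
∂π/∂q_{Largo} = 221 − 6q_{Largo} − q_{Pike} = 0 ⇒ q_{Largo} = 221/6 − (1/6)q_{Pike}.
Similarly q_{Pike} = 227/6 − (1/6)q_{Largo}.
Substituting the second reaction function into the first: q_{Largo} = 221/6 − (1/6)(227/6 − (1/6)q_{Largo}), which gives (35/36)q_{Largo} = 1099/36 ⇒ q_{Largo} = 31.4.
Then q_{Pike} = 227/6 − (1/6)·31.4 = 32.6.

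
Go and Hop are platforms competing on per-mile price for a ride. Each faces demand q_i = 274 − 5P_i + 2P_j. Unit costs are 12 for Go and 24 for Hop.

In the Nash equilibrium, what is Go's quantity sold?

Go's profit: π = (P_{Go} − 12)(274 − 5P_{Go} + 2P_{Hop}).
∂π/∂P_{Go} = 334 − 10P_{Go} + 2P_{Hop} = 0 ⇒ P_{Go} = 33.4 + 0.2P_{Hop}.
Similarly P_{Hop} = 39.4 + 0.2P_{Go}.
Solving the two reaction functions simultaneously: (1 − (0.2)(0.2))P_{Go} = 33.4 + 0.2·39.4, so 0.96P_{Go} = 41.28 and P_{Go} = 43.
Then P_{Hop} = 39.4 + 0.2·43 = 48.
q_{Go} = 274 − 5·43 + 2·48 = 155.

155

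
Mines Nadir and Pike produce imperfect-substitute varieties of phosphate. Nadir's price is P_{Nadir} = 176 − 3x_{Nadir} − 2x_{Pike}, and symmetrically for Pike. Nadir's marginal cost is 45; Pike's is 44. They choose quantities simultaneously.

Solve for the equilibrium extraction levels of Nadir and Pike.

16.3125, 16.5625

Mine Nadir's profit: π = x_{Nadir}(176 − 3x_{Nadir} − 2x_{Pike}) − 45x_{Nadir}.
∂π/∂x_{Nadir} = 131 − 6x_{Nadir} − 2x_{Pike} = 0 ⇒ x_{Nadir} = 131/6 − (1/3)x_{Pike}.
Similarly x_{Pike} = 22 − (1/3)x_{Nadir}.
Plugging x_{Pike} into Nadir's best response: x_{Nadir} = 131/6 − (1/3)(22 − (1/3)x_{Nadir}) ⇒ (8/9)x_{Nadir} = 14.5, so x_{Nadir} = 16.3125.
Then x_{Pike} = 22 − (1/3)·16.3125 = 16.5625.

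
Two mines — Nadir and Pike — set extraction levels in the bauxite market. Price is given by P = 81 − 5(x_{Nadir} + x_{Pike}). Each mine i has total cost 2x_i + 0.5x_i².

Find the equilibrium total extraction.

9.875

Mine Nadir's profit: π = x_{Nadir}(81 − 5(x_{Nadir} + x_{Pike})) − 2x_{Nadir} − 0.5x_{Nadir}².
∂π/∂x_{Nadir} = 79 − 11x_{Nadir} − 5x_{Pike} = 0, so x_{Nadir} = 79/11 − (5/11)x_{Pike}.
The game is symmetric, so in equilibrium x_{Pike} = x_{Nadir}: the reaction function gives (16/11)x_{Nadir} = 79/11, hence x_{Nadir} = 4.9375.
Total extraction: 4.9375 + 4.9375 = 9.875.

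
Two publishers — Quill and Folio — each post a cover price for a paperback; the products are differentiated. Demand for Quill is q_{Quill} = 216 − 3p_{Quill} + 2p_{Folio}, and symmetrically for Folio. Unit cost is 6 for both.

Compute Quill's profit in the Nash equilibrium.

Quill's profit: π = (p_{Quill} − 6)(216 − 3p_{Quill} + 2p_{Folio}).
∂π/∂p_{Quill} = 234 − 6p_{Quill} + 2p_{Folio} = 0 ⇒ p_{Quill} = 39 + (1/3)p_{Folio}.
By symmetry p_{Folio} = p_{Quill}; substituting into the reaction function, (2/3)p_{Quill} = 39 and p_{Quill} = 58.5.
q_{Quill} = 216 − 3·58.5 + 2·58.5 = 157.5.
Profit = (58.5 − 6)·157.5 = 8268.75.

8268.75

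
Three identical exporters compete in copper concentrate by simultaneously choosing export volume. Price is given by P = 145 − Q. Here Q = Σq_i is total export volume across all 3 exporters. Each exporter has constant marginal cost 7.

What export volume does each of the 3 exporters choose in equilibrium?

A representative exporter's profit is π_i = q_i(145 − Q) − 7q_i, with Q = q_i + Σ_{j≠i} q_j.
First-order condition: 138 − 2q_i − Σ_{j≠i} q_j = 0.
Imposing symmetry (q_j = q for all j) turns Σ_{j≠i} q_j into 2q, so 138 = 4q and q = 34.5.

34.5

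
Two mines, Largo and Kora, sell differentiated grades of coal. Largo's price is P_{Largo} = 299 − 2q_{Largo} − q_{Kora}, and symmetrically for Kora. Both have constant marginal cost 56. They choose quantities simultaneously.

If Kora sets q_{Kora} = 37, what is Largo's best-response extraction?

51.5

Mine Largo's profit: π = q_{Largo}(299 − 2q_{Largo} − q_{Kora}) − 56q_{Largo}.
∂π/∂q_{Largo} = 243 − 4q_{Largo} − q_{Kora} = 0 ⇒ q_{Largo} = 60.75 − 0.25q_{Kora}.
At q_{Kora} = 37: q_{Largo} = 60.75 − 0.25·37 = 51.5.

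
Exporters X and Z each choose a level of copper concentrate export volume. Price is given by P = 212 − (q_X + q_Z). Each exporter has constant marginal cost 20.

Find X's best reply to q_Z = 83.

Exporter X's profit: π = q_X(212 − (q_X + q_Z)) − 20q_X.
∂π/∂q_X = 192 − 2q_X − q_Z = 0, so q_X = 96 − 0.5q_Z.
At q_Z = 83: q_X = 96 − 0.5·83 = 54.5.

54.5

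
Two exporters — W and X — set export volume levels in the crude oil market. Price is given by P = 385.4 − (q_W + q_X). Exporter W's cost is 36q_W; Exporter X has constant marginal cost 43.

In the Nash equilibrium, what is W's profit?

Exporter W's profit: π = q_W(385.4 − (q_W + q_X)) − 36q_W.
∂π/∂q_W = 349.4 − 2q_W − q_X = 0, so q_W = 174.7 − 0.5q_X.
By the same steps for X: q_X = 171.2 − 0.5q_W.
Plugging q_X into W's best response: q_W = 174.7 − 0.5(171.2 − 0.5q_W) ⇒ 0.75q_W = 89.1, so q_W = 118.8.
Then q_X = 171.2 − 0.5·118.8 = 111.8.
Price P = 385.4 − 230.6 = 154.8.
W's profit: (154.8 − 36)·118.8 = 14113.44.

14113.44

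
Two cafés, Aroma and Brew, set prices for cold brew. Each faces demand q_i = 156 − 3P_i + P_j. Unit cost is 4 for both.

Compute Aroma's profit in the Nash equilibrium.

2628.48

Aroma's profit: π = (P_{Aroma} − 4)(156 − 3P_{Aroma} + P_{Brew}).
∂π/∂P_{Aroma} = 168 − 6P_{Aroma} + P_{Brew} = 0 ⇒ P_{Aroma} = 28 + (1/6)P_{Brew}.
By symmetry P_{Brew} = P_{Aroma}; substituting into the reaction function, (5/6)P_{Aroma} = 28 and P_{Aroma} = 33.6.
q_{Aroma} = 156 − 3·33.6 + 33.6 = 88.8.
Profit = (33.6 − 4)·88.8 = 2628.48.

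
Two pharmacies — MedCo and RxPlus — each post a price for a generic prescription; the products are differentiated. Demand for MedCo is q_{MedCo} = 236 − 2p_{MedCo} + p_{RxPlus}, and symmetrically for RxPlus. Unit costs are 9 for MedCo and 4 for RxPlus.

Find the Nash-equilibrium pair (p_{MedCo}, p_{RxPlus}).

84, 82

MedCo's profit: π = (p_{MedCo} − 9)(236 − 2p_{MedCo} + p_{RxPlus}).
∂π/∂p_{MedCo} = 254 − 4p_{MedCo} + p_{RxPlus} = 0 ⇒ p_{MedCo} = 63.5 + 0.25p_{RxPlus}.
Similarly p_{RxPlus} = 61 + 0.25p_{MedCo}.
Plugging p_{RxPlus} into MedCo's best response: p_{MedCo} = 63.5 + 0.25(61 + 0.25p_{MedCo}) ⇒ 0.9375p_{MedCo} = 78.75, so p_{MedCo} = 84.
Then p_{RxPlus} = 61 + 0.25·84 = 82.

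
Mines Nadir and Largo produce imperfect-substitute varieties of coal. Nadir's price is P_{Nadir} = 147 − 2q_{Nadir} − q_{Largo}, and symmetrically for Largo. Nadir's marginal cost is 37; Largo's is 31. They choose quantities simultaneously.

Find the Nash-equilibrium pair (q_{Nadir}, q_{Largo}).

Mine Nadir's profit: π = q_{Nadir}(147 − 2q_{Nadir} − q_{Largo}) − 37q_{Nadir}.
∂π/∂q_{Nadir} = 110 − 4q_{Nadir} − q_{Largo} = 0 ⇒ q_{Nadir} = 27.5 − 0.25q_{Largo}.
Similarly q_{Largo} = 29 − 0.25q_{Nadir}.
Plugging q_{Largo} into Nadir's best response: q_{Nadir} = 27.5 − 0.25(29 − 0.25q_{Nadir}) ⇒ 0.9375q_{Nadir} = 20.25, so q_{Nadir} = 21.6.
Then q_{Largo} = 29 − 0.25·21.6 = 23.6.

21.6, 23.6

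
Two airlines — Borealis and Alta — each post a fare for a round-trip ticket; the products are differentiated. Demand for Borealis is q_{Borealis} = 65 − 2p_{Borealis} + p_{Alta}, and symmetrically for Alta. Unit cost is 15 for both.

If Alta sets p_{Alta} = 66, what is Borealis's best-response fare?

Borealis's profit: π = (p_{Borealis} − 15)(65 − 2p_{Borealis} + p_{Alta}).
∂π/∂p_{Borealis} = 95 − 4p_{Borealis} + p_{Alta} = 0 ⇒ p_{Borealis} = 23.75 + 0.25p_{Alta}.
At p_{Alta} = 66: p_{Borealis} = 23.75 + 0.25·66 = 40.25.

40.25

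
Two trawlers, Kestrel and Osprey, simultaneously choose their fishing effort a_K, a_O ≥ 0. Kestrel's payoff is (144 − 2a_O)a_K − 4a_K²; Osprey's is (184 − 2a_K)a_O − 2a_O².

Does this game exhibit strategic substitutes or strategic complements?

Expanding Kestrel's payoff: 144a_K − 2a_Oa_K − 4a_K².
∂π/∂a_K = 144 − 2a_O − 8a_K = 0, so a_K = 18 − 0.25a_O.
The best-response slope da_K/da_O = −0.25 < 0: the reaction function is downward-sloping, so the choices are strategic substitutes.

strategic substitutes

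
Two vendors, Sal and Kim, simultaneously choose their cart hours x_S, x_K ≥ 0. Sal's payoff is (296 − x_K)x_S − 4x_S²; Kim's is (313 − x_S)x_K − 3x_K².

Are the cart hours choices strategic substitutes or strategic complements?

strategic substitutes

Expanding Sal's payoff: 296x_S − x_Kx_S − 4x_S².
∂π/∂x_S = 296 − x_K − 8x_S = 0, so x_S = 37 − 0.125x_K.
The best-response slope dx_S/dx_K = −0.125 < 0: the reaction function is downward-sloping, so the choices are strategic substitutes.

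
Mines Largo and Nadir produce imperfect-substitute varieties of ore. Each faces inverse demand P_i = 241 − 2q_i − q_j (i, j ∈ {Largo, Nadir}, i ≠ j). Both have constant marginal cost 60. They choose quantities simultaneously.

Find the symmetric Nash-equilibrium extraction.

36.2

Mine Largo's profit: π = q_{Largo}(241 − 2q_{Largo} − q_{Nadir}) − 60q_{Largo}.
∂π/∂q_{Largo} = 181 − 4q_{Largo} − q_{Nadir} = 0 ⇒ q_{Largo} = 45.25 − 0.25q_{Nadir}.
The game is symmetric, so in equilibrium q_{Nadir} = q_{Largo}: the reaction function gives 1.25q_{Largo} = 45.25, hence q_{Largo} = 36.2.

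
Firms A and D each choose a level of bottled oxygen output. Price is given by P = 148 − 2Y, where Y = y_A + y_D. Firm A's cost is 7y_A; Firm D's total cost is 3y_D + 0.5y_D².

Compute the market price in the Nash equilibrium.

58.875

Firm A's profit: π = y_A(148 − 2(y_A + y_D)) − 7y_A.
∂π/∂y_A = 141 − 4y_A − 2y_D = 0, so y_A = 35.25 − 0.5y_D.
For D: ∂π/∂y_D = 145 − 5y_D − 2y_A = 0 ⇒ y_D = 29 − 0.4y_A.
Plugging y_D into A's best response: y_A = 35.25 − 0.5(29 − 0.4y_A) ⇒ 0.8y_A = 20.75, so y_A = 25.9375.
Then y_D = 29 − 0.4·25.9375 = 18.625.
Equilibrium price: P = 148 − 2·44.5625 = 58.875.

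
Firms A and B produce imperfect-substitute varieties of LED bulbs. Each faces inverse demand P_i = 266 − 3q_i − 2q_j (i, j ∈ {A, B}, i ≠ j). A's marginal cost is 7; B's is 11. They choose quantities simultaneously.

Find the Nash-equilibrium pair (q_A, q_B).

32.625, 31.625

Firm A's profit: π = q_A(266 − 3q_A − 2q_B) − 7q_A.
∂π/∂q_A = 259 − 6q_A − 2q_B = 0 ⇒ q_A = 259/6 − (1/3)q_B.
Similarly q_B = 42.5 − (1/3)q_A.
Plugging q_B into A's best response: q_A = 259/6 − (1/3)(42.5 − (1/3)q_A) ⇒ (8/9)q_A = 29, so q_A = 32.625.
Then q_B = 42.5 − (1/3)·32.625 = 31.625.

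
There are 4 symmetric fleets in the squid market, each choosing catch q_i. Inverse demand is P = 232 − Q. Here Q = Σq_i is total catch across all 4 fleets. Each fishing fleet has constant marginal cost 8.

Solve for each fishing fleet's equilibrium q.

A representative fishing fleet's profit is π_i = q_i(232 − Q) − 8q_i, with Q = q_i + Σ_{j≠i} q_j.
First-order condition: 224 − 2q_i − Σ_{j≠i} q_j = 0.
Imposing symmetry (q_j = q for all j) turns Σ_{j≠i} q_j into 3q, so 224 = 5q and q = 44.8.

44.8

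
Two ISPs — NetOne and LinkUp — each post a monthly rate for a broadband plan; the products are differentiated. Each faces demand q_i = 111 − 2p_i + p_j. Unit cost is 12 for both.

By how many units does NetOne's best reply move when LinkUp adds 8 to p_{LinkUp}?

NetOne's profit: π = (p_{NetOne} − 12)(111 − 2p_{NetOne} + p_{LinkUp}).
∂π/∂p_{NetOne} = 135 − 4p_{NetOne} + p_{LinkUp} = 0 ⇒ p_{NetOne} = 33.75 + 0.25p_{LinkUp}.
The reaction-function slope is 0.25, so an 8-unit rise in p_{LinkUp} moves p_{NetOne} by 0.25 × 8 = 2. NetOne's best response rises — the actions are strategic complements.

2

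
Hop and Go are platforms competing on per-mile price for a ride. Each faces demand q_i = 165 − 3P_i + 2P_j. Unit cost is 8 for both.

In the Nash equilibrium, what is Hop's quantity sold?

117.75

Hop's profit: π = (P_{Hop} − 8)(165 − 3P_{Hop} + 2P_{Go}).
∂π/∂P_{Hop} = 189 − 6P_{Hop} + 2P_{Go} = 0 ⇒ P_{Hop} = 31.5 + (1/3)P_{Go}.
The game is symmetric, so in equilibrium P_{Go} = P_{Hop}: the reaction function gives (2/3)P_{Hop} = 31.5, hence P_{Hop} = 47.25.
q_{Hop} = 165 − 3·47.25 + 2·47.25 = 117.75.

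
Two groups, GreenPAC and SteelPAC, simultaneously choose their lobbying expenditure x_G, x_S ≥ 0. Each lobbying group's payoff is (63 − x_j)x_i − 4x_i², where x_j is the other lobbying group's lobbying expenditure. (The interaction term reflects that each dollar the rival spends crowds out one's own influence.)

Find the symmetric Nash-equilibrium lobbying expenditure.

7

GreenPAC's payoff is (63 − x_S)x_G − 4x_G².
∂π/∂x_G = 63 − x_S − 8x_G = 0, so x_G = 7.875 − 0.125x_S.
By symmetry x_S = x_G; substituting into the reaction function, 1.125x_G = 7.875 and x_G = 7.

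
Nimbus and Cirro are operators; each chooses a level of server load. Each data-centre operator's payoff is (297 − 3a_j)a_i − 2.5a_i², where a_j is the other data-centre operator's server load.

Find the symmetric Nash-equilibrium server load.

Nimbus's payoff is (297 − 3a_C)a_N − 2.5a_N².
∂π/∂a_N = 297 − 3a_C − 5a_N = 0, so a_N = 59.4 − 0.6a_C.
Setting a_N = a_C in the reaction function: a_N = 59.4 − 0.6a_N, so a_N = 59.4 / 1.6 = 37.125.

37.125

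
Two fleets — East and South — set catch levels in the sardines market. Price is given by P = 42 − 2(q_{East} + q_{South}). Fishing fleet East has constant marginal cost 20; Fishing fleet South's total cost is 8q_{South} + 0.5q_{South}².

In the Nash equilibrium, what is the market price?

25.25

Fishing fleet East's profit: π = q_{East}(42 − 2(q_{East} + q_{South})) − 20q_{East}.
∂π/∂q_{East} = 22 − 4q_{East} − 2q_{South} = 0, so q_{East} = 5.5 − 0.5q_{South}.
For South: ∂π/∂q_{South} = 34 − 5q_{South} − 2q_{East} = 0 ⇒ q_{South} = 6.8 − 0.4q_{East}.
Plugging q_{South} into East's best response: q_{East} = 5.5 − 0.5(6.8 − 0.4q_{East}) ⇒ 0.8q_{East} = 2.1, so q_{East} = 2.625.
Then q_{South} = 6.8 − 0.4·2.625 = 5.75.
Equilibrium price: P = 42 − 2·8.375 = 25.25.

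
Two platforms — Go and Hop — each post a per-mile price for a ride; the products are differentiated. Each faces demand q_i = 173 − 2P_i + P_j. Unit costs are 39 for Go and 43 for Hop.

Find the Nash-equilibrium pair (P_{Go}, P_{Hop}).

Go's profit: π = (P_{Go} − 39)(173 − 2P_{Go} + P_{Hop}).
∂π/∂P_{Go} = 251 − 4P_{Go} + P_{Hop} = 0 ⇒ P_{Go} = 62.75 + 0.25P_{Hop}.
Similarly P_{Hop} = 64.75 + 0.25P_{Go}.
Plugging P_{Hop} into Go's best response: P_{Go} = 62.75 + 0.25(64.75 + 0.25P_{Go}) ⇒ 0.9375P_{Go} = 78.9375, so P_{Go} = 84.2.
Then P_{Hop} = 64.75 + 0.25·84.2 = 85.8.

84.2, 85.8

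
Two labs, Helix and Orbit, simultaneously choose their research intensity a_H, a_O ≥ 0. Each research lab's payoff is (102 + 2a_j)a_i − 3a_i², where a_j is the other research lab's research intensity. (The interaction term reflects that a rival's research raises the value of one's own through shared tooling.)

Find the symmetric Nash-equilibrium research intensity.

25.5

Helix's payoff is (102 + 2a_O)a_H − 3a_H².
∂π/∂a_H = 102 + 2a_O − 6a_H = 0, so a_H = 17 + (1/3)a_O.
The game is symmetric, so in equilibrium a_O = a_H: the reaction function gives (2/3)a_H = 17, hence a_H = 25.5.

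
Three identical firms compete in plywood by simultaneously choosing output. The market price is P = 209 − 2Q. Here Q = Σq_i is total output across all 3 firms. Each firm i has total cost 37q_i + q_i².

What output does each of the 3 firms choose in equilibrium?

A representative firm's profit is π_i = q_i(209 − 2Q) − 37q_i − q_i², with Q = q_i + Σ_{j≠i} q_j.
First-order condition: 172 − 6q_i − 2Σ_{j≠i} q_j = 0.
With identical firms, set every q_j = q: then 172 − 6q − 4q = 0, i.e. q = 172/10 = 17.2.

17.2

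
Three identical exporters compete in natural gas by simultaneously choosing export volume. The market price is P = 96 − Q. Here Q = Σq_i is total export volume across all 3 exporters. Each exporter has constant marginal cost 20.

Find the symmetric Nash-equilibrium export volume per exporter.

19

A representative exporter's profit is π_i = q_i(96 − Q) − 20q_i, with Q = q_i + Σ_{j≠i} q_j.
First-order condition: 76 − 2q_i − Σ_{j≠i} q_j = 0.
In a symmetric equilibrium every exporter chooses the same q, so Σ_{j≠i} q_j = 2q. The condition becomes 76 − 4q = 0, giving q = 76/4 = 19.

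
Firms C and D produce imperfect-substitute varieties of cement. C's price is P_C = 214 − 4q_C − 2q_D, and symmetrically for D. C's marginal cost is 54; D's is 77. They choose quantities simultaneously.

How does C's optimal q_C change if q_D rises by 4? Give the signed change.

-1

Firm C's profit: π = q_C(214 − 4q_C − 2q_D) − 54q_C.
∂π/∂q_C = 160 − 8q_C − 2q_D = 0 ⇒ q_C = 20 − 0.25q_D.
The reaction-function slope is −0.25, so a 4-unit rise in q_D moves q_C by −0.25 × 4 = −1. C's best response falls — the actions are strategic substitutes.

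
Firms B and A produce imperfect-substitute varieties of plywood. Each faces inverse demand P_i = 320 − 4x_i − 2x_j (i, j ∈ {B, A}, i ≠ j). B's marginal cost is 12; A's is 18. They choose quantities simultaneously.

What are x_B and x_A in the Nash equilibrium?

31, 30

Firm B's profit: π = x_B(320 − 4x_B − 2x_A) − 12x_B.
∂π/∂x_B = 308 − 8x_B − 2x_A = 0 ⇒ x_B = 38.5 − 0.25x_A.
Similarly x_A = 37.75 − 0.25x_B.
Plugging x_A into B's best response: x_B = 38.5 − 0.25(37.75 − 0.25x_B) ⇒ 0.9375x_B = 29.0625, so x_B = 31.
Then x_A = 37.75 − 0.25·31 = 30.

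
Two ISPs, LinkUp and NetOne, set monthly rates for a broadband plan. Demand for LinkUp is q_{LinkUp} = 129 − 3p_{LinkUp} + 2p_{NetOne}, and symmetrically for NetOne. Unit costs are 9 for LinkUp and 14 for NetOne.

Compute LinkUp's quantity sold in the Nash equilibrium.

92.8125

LinkUp's profit: π = (p_{LinkUp} − 9)(129 − 3p_{LinkUp} + 2p_{NetOne}).
∂π/∂p_{LinkUp} = 156 − 6p_{LinkUp} + 2p_{NetOne} = 0 ⇒ p_{LinkUp} = 26 + (1/3)p_{NetOne}.
Similarly p_{NetOne} = 28.5 + (1/3)p_{LinkUp}.
Substituting the second reaction function into the first: p_{LinkUp} = 26 + (1/3)(28.5 + (1/3)p_{LinkUp}), which gives (8/9)p_{LinkUp} = 35.5 ⇒ p_{LinkUp} = 39.9375.
Then p_{NetOne} = 28.5 + (1/3)·39.9375 = 41.8125.
q_{LinkUp} = 129 − 3·39.9375 + 2·41.8125 = 92.8125.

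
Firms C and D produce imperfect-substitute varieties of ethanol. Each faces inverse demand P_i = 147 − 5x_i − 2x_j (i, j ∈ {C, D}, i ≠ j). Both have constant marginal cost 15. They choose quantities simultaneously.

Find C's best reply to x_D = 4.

12.4

Firm C's profit: π = x_C(147 − 5x_C − 2x_D) − 15x_C.
∂π/∂x_C = 132 − 10x_C − 2x_D = 0 ⇒ x_C = 13.2 − 0.2x_D.
At x_D = 4: x_C = 13.2 − 0.2·4 = 12.4.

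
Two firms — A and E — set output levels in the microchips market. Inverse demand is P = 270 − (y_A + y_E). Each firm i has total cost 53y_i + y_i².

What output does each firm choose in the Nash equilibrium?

Firm A's profit: π = y_A(270 − (y_A + y_E)) − 53y_A − y_A².
∂π/∂y_A = 217 − 4y_A − y_E = 0, so y_A = 54.25 − 0.25y_E.
The game is symmetric, so in equilibrium y_E = y_A: the reaction function gives 1.25y_A = 54.25, hence y_A = 43.4.

43.4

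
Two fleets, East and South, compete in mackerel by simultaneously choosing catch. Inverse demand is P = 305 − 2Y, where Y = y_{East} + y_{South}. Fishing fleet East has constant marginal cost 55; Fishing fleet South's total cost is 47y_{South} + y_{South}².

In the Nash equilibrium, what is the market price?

153.4

Fishing fleet East's profit: π = y_{East}(305 − 2(y_{East} + y_{South})) − 55y_{East}.
∂π/∂y_{East} = 250 − 4y_{East} − 2y_{South} = 0, so y_{East} = 62.5 − 0.5y_{South}.
For South: ∂π/∂y_{South} = 258 − 6y_{South} − 2y_{East} = 0 ⇒ y_{South} = 43 − (1/3)y_{East}.
Solving the two reaction functions simultaneously: (1 − (−0.5)(−1/3))y_{East} = 62.5 − 0.5·43, so (5/6)y_{East} = 41 and y_{East} = 49.2.
Then y_{South} = 43 − (1/3)·49.2 = 26.6.
Equilibrium price: P = 305 − 2·75.8 = 153.4.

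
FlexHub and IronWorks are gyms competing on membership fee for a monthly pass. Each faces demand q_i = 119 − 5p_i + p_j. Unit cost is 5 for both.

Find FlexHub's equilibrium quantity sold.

55

FlexHub's profit: π = (p_{FlexHub} − 5)(119 − 5p_{FlexHub} + p_{IronWorks}).
∂π/∂p_{FlexHub} = 144 − 10p_{FlexHub} + p_{IronWorks} = 0 ⇒ p_{FlexHub} = 14.4 + 0.1p_{IronWorks}.
By symmetry p_{IronWorks} = p_{FlexHub}; substituting into the reaction function, 0.9p_{FlexHub} = 14.4 and p_{FlexHub} = 16.
q_{FlexHub} = 119 − 5·16 + 16 = 55.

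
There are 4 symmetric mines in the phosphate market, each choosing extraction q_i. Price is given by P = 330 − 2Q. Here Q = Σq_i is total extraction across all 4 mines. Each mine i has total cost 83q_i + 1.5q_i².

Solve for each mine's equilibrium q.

19

A representative mine's profit is π_i = q_i(330 − 2Q) − 83q_i − 1.5q_i², with Q = q_i + Σ_{j≠i} q_j.
First-order condition: 247 − 7q_i − 2Σ_{j≠i} q_j = 0.
In a symmetric equilibrium every mine chooses the same q, so Σ_{j≠i} q_j = 3q. The condition becomes 247 − 13q = 0, giving q = 247/13 = 19.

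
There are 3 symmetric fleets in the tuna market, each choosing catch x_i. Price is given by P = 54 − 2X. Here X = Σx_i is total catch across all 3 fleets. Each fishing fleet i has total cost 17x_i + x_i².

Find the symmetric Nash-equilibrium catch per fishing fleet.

3.7

A representative fishing fleet's profit is π_i = x_i(54 − 2X) − 17x_i − x_i², with X = x_i + Σ_{j≠i} x_j.
First-order condition: 37 − 6x_i − 2Σ_{j≠i} x_j = 0.
Imposing symmetry (x_j = x for all j) turns Σ_{j≠i} x_j into 2x, so 37 = 10x and x = 3.7.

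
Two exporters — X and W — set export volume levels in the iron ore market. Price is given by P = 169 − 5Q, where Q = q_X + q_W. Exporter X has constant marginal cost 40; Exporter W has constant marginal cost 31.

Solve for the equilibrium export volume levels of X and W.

Exporter X's profit: π = q_X(169 − 5(q_X + q_W)) − 40q_X.
∂π/∂q_X = 129 − 10q_X − 5q_W = 0, so q_X = 12.9 − 0.5q_W.
By the same steps for W: q_W = 13.8 − 0.5q_X.
Plugging q_W into X's best response: q_X = 12.9 − 0.5(13.8 − 0.5q_X) ⇒ 0.75q_X = 6, so q_X = 8.
Then q_W = 13.8 − 0.5·8 = 9.8.

8, 9.8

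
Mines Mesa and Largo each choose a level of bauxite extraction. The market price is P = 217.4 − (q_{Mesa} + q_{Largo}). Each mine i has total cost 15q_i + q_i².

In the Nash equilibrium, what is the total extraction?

Mine Mesa's profit: π = q_{Mesa}(217.4 − (q_{Mesa} + q_{Largo})) − 15q_{Mesa} − q_{Mesa}².
∂π/∂q_{Mesa} = 202.4 − 4q_{Mesa} − q_{Largo} = 0, so q_{Mesa} = 50.6 − 0.25q_{Largo}.
The game is symmetric, so in equilibrium q_{Largo} = q_{Mesa}: the reaction function gives 1.25q_{Mesa} = 50.6, hence q_{Mesa} = 40.48.
Total extraction: 40.48 + 40.48 = 80.96.

80.96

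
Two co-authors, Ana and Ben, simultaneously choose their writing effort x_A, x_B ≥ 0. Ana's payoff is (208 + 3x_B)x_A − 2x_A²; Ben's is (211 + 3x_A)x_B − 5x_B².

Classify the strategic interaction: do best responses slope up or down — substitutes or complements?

strategic complements

Expanding Ana's payoff: 208x_A + 3x_Bx_A − 2x_A².
∂π/∂x_A = 208 + 3x_B − 4x_A = 0, so x_A = 52 + 0.75x_B.
The best-response slope dx_A/dx_B = 0.75 > 0: the reaction function is upward-sloping, so the choices are strategic complements.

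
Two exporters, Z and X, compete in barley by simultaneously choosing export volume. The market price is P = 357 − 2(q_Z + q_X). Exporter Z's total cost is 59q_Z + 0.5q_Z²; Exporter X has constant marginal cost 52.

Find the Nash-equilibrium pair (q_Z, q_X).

36.375, 58.0625

Exporter Z's profit: π = q_Z(357 − 2(q_Z + q_X)) − 59q_Z − 0.5q_Z².
∂π/∂q_Z = 298 − 5q_Z − 2q_X = 0, so q_Z = 59.6 − 0.4q_X.
For X: ∂π/∂q_X = 305 − 4q_X − 2q_Z = 0 ⇒ q_X = 76.25 − 0.5q_Z.
Plugging q_X into Z's best response: q_Z = 59.6 − 0.4(76.25 − 0.5q_Z) ⇒ 0.8q_Z = 29.1, so q_Z = 36.375.
Then q_X = 76.25 − 0.5·36.375 = 58.0625.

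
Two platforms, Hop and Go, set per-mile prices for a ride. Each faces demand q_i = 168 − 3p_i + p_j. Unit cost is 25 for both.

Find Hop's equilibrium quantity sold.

70.8

Hop's profit: π = (p_{Hop} − 25)(168 − 3p_{Hop} + p_{Go}).
∂π/∂p_{Hop} = 243 − 6p_{Hop} + p_{Go} = 0 ⇒ p_{Hop} = 40.5 + (1/6)p_{Go}.
The game is symmetric, so in equilibrium p_{Go} = p_{Hop}: the reaction function gives (5/6)p_{Hop} = 40.5, hence p_{Hop} = 48.6.
q_{Hop} = 168 − 3·48.6 + 48.6 = 70.8.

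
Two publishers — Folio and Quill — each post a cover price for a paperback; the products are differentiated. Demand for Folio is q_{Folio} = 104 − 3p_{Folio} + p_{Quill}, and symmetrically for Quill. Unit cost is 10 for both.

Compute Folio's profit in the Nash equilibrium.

846.72

Folio's profit: π = (p_{Folio} − 10)(104 − 3p_{Folio} + p_{Quill}).
∂π/∂p_{Folio} = 134 − 6p_{Folio} + p_{Quill} = 0 ⇒ p_{Folio} = 67/3 + (1/6)p_{Quill}.
The game is symmetric, so in equilibrium p_{Quill} = p_{Folio}: the reaction function gives (5/6)p_{Folio} = 67/3, hence p_{Folio} = 26.8.
q_{Folio} = 104 − 3·26.8 + 26.8 = 50.4.
Profit = (26.8 − 10)·50.4 = 846.72.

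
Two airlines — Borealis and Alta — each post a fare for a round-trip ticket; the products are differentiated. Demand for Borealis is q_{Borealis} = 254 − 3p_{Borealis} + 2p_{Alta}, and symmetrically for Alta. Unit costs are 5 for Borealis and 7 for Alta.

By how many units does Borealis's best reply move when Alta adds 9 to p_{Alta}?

3

Borealis's profit: π = (p_{Borealis} − 5)(254 − 3p_{Borealis} + 2p_{Alta}).
∂π/∂p_{Borealis} = 269 − 6p_{Borealis} + 2p_{Alta} = 0 ⇒ p_{Borealis} = 269/6 + (1/3)p_{Alta}.
The reaction-function slope is 1/3, so a 9-unit rise in p_{Alta} moves p_{Borealis} by 1/3 × 9 = 3. Borealis's best response rises — the actions are strategic complements.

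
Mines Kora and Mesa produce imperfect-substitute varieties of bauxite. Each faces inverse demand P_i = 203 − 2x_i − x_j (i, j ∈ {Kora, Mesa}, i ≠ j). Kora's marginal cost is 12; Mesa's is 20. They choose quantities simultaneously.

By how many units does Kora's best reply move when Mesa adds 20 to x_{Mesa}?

Mine Kora's profit: π = x_{Kora}(203 − 2x_{Kora} − x_{Mesa}) − 12x_{Kora}.
∂π/∂x_{Kora} = 191 − 4x_{Kora} − x_{Mesa} = 0 ⇒ x_{Kora} = 47.75 − 0.25x_{Mesa}.
The reaction-function slope is −0.25, so a 20-unit rise in x_{Mesa} moves x_{Kora} by −0.25 × 20 = −5. Kora's best response falls — the actions are strategic substitutes.

-5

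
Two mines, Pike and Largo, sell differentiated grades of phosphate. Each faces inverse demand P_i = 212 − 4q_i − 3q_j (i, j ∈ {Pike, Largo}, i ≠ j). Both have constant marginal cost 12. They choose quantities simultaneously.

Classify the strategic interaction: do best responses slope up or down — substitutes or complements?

Mine Pike's profit: π = q_{Pike}(212 − 4q_{Pike} − 3q_{Largo}) − 12q_{Pike}.
∂π/∂q_{Pike} = 200 − 8q_{Pike} − 3q_{Largo} = 0 ⇒ q_{Pike} = 25 − 0.375q_{Largo}.
The best-response slope dq_{Pike}/dq_{Largo} = −0.375 < 0: the reaction function is downward-sloping, so the choices are strategic substitutes.

strategic substitutes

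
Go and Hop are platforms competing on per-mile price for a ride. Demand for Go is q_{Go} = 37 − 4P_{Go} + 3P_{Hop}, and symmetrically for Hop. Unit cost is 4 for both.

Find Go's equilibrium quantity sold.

Go's profit: π = (P_{Go} − 4)(37 − 4P_{Go} + 3P_{Hop}).
∂π/∂P_{Go} = 53 − 8P_{Go} + 3P_{Hop} = 0 ⇒ P_{Go} = 6.625 + 0.375P_{Hop}.
The game is symmetric, so in equilibrium P_{Hop} = P_{Go}: the reaction function gives 0.625P_{Go} = 6.625, hence P_{Go} = 10.6.
q_{Go} = 37 − 4·10.6 + 3·10.6 = 26.4.

26.4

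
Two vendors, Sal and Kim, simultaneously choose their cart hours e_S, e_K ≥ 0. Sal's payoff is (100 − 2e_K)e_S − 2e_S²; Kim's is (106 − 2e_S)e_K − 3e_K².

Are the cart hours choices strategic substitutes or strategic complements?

Expanding Sal's payoff: 100e_S − 2e_Ke_S − 2e_S².
∂π/∂e_S = 100 − 2e_K − 4e_S = 0, so e_S = 25 − 0.5e_K.
The best-response slope de_S/de_K = −0.5 < 0: the reaction function is downward-sloping, so the choices are strategic substitutes.

strategic substitutes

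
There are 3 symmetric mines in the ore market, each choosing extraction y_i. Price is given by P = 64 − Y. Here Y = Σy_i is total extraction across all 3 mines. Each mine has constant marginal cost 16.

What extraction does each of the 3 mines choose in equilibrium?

A representative mine's profit is π_i = y_i(64 − Y) − 16y_i, with Y = y_i + Σ_{j≠i} y_j.
First-order condition: 48 − 2y_i − Σ_{j≠i} y_j = 0.
Imposing symmetry (y_j = y for all j) turns Σ_{j≠i} y_j into 2y, so 48 = 4y and y = 12.

12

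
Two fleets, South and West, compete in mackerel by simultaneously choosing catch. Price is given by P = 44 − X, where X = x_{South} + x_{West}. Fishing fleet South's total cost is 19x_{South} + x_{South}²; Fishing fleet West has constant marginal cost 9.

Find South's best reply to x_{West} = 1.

Fishing fleet South's profit: π = x_{South}(44 − (x_{South} + x_{West})) − 19x_{South} − x_{South}².
∂π/∂x_{South} = 25 − 4x_{South} − x_{West} = 0, so x_{South} = 6.25 − 0.25x_{West}.
At x_{West} = 1: x_{South} = 6.25 − 0.25·1 = 6.

6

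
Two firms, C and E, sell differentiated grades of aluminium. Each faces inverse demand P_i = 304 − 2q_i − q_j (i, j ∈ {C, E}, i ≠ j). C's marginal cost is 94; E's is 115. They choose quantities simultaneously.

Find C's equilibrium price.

Firm C's profit: π = q_C(304 − 2q_C − q_E) − 94q_C.
∂π/∂q_C = 210 − 4q_C − q_E = 0 ⇒ q_C = 52.5 − 0.25q_E.
Similarly q_E = 47.25 − 0.25q_C.
Plugging q_E into C's best response: q_C = 52.5 − 0.25(47.25 − 0.25q_C) ⇒ 0.9375q_C = 40.6875, so q_C = 43.4.
Then q_E = 47.25 − 0.25·43.4 = 36.4.
P_C = 304 − 2·43.4 − 36.4 = 180.8.

180.8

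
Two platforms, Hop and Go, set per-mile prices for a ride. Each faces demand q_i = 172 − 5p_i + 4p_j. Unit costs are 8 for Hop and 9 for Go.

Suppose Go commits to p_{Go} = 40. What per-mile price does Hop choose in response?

37.2

Hop's profit: π = (p_{Hop} − 8)(172 − 5p_{Hop} + 4p_{Go}).
∂π/∂p_{Hop} = 212 − 10p_{Hop} + 4p_{Go} = 0 ⇒ p_{Hop} = 21.2 + 0.4p_{Go}.
At p_{Go} = 40: p_{Hop} = 21.2 + 0.4·40 = 37.2.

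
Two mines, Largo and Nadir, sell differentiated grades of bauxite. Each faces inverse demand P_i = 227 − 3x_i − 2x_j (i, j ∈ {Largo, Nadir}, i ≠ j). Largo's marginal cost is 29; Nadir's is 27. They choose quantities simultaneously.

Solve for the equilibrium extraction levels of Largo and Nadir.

24.625, 25.125

Mine Largo's profit: π = x_{Largo}(227 − 3x_{Largo} − 2x_{Nadir}) − 29x_{Largo}.
∂π/∂x_{Largo} = 198 − 6x_{Largo} − 2x_{Nadir} = 0 ⇒ x_{Largo} = 33 − (1/3)x_{Nadir}.
Similarly x_{Nadir} = 100/3 − (1/3)x_{Largo}.
Plugging x_{Nadir} into Largo's best response: x_{Largo} = 33 − (1/3)(100/3 − (1/3)x_{Largo}) ⇒ (8/9)x_{Largo} = 197/9, so x_{Largo} = 24.625.
Then x_{Nadir} = 100/3 − (1/3)·24.625 = 25.125.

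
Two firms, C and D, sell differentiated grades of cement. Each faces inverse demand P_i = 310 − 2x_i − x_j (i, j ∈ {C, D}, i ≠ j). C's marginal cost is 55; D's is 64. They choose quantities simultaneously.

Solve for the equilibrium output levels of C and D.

51.6, 48.6

Firm C's profit: π = x_C(310 − 2x_C − x_D) − 55x_C.
∂π/∂x_C = 255 − 4x_C − x_D = 0 ⇒ x_C = 63.75 − 0.25x_D.
Similarly x_D = 61.5 − 0.25x_C.
Substituting the second reaction function into the first: x_C = 63.75 − 0.25(61.5 − 0.25x_C), which gives 0.9375x_C = 48.375 ⇒ x_C = 51.6.
Then x_D = 61.5 − 0.25·51.6 = 48.6.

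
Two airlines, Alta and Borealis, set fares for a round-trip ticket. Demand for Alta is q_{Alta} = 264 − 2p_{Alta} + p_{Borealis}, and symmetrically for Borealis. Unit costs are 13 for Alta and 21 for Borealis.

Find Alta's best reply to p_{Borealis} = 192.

120.5

Alta's profit: π = (p_{Alta} − 13)(264 − 2p_{Alta} + p_{Borealis}).
∂π/∂p_{Alta} = 290 − 4p_{Alta} + p_{Borealis} = 0 ⇒ p_{Alta} = 72.5 + 0.25p_{Borealis}.
At p_{Borealis} = 192: p_{Alta} = 72.5 + 0.25·192 = 120.5.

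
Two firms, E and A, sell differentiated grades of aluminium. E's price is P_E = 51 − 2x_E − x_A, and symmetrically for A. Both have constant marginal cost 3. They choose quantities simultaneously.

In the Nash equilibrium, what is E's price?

22.2

Firm E's profit: π = x_E(51 − 2x_E − x_A) − 3x_E.
∂π/∂x_E = 48 − 4x_E − x_A = 0 ⇒ x_E = 12 − 0.25x_A.
The game is symmetric, so in equilibrium x_A = x_E: the reaction function gives 1.25x_E = 12, hence x_E = 9.6.
P_E = 51 − 2·9.6 − 9.6 = 22.2.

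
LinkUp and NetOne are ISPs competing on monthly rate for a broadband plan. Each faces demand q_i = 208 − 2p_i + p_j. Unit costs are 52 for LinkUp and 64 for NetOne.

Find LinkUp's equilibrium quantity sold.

LinkUp's profit: π = (p_{LinkUp} − 52)(208 − 2p_{LinkUp} + p_{NetOne}).
∂π/∂p_{LinkUp} = 312 − 4p_{LinkUp} + p_{NetOne} = 0 ⇒ p_{LinkUp} = 78 + 0.25p_{NetOne}.
Similarly p_{NetOne} = 84 + 0.25p_{LinkUp}.
Solving the two reaction functions simultaneously: (1 − (0.25)(0.25))p_{LinkUp} = 78 + 0.25·84, so 0.9375p_{LinkUp} = 99 and p_{LinkUp} = 105.6.
Then p_{NetOne} = 84 + 0.25·105.6 = 110.4.
q_{LinkUp} = 208 − 2·105.6 + 110.4 = 107.2.

107.2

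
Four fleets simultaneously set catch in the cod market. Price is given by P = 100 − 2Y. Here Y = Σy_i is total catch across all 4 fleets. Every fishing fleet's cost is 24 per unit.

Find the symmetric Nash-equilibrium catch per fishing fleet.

7.6

A representative fishing fleet's profit is π_i = y_i(100 − 2Y) − 24y_i, with Y = y_i + Σ_{j≠i} y_j.
First-order condition: 76 − 4y_i − 2Σ_{j≠i} y_j = 0.
In a symmetric equilibrium every fishing fleet chooses the same y, so Σ_{j≠i} y_j = 3y. The condition becomes 76 − 10y = 0, giving y = 76/10 = 7.6.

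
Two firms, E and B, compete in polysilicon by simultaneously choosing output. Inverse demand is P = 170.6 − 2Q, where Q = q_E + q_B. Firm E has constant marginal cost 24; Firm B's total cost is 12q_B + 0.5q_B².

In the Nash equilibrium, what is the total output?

47.3125

Firm E's profit: π = q_E(170.6 − 2(q_E + q_B)) − 24q_E.
∂π/∂q_E = 146.6 − 4q_E − 2q_B = 0, so q_E = 36.65 − 0.5q_B.
For B: ∂π/∂q_B = 158.6 − 5q_B − 2q_E = 0 ⇒ q_B = 31.72 − 0.4q_E.
Substituting the second reaction function into the first: q_E = 36.65 − 0.5(31.72 − 0.4q_E), which gives 0.8q_E = 20.79 ⇒ q_E = 25.9875.
Then q_B = 31.72 − 0.4·25.9875 = 21.325.
Total output: 25.9875 + 21.325 = 47.3125.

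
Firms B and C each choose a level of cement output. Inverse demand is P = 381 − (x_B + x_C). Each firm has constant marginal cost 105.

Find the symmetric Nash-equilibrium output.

92

Firm B's profit: π = x_B(381 − (x_B + x_C)) − 105x_B.
∂π/∂x_B = 276 − 2x_B − x_C = 0, so x_B = 138 − 0.5x_C.
By symmetry x_C = x_B; substituting into the reaction function, 1.5x_B = 138 and x_B = 92.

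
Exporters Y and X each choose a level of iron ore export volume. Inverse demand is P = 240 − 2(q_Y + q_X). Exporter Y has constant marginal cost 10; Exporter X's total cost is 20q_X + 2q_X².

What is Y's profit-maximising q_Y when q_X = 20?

Exporter Y's profit: π = q_Y(240 − 2(q_Y + q_X)) − 10q_Y.
∂π/∂q_Y = 230 − 4q_Y − 2q_X = 0, so q_Y = 57.5 − 0.5q_X.
At q_X = 20: q_Y = 57.5 − 0.5·20 = 47.5.

47.5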